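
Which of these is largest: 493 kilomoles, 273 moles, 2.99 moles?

493 kilomoles

493 kilomoles = 493000 moles
273 moles = 273 moles
2.99 moles = 2.99 moles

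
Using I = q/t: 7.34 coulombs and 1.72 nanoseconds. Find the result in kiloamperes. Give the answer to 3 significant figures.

4270000 kiloamperes

(7.34) / (1.72 × 10⁻⁹) = 4.2674 × 10⁹ A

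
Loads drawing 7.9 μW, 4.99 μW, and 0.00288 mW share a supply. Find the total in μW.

15.77 μW

In μW:
  7.9 μW → 7.9
  4.99 μW → 4.99
  0.00288 mW = 0.00288e3 μW = 2.88
Sum: 7.9 + 4.99 + 2.88 = 15.77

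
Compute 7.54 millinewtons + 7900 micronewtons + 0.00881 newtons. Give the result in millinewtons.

24.25 millinewtons

In millinewtons:
  7.54 millinewtons → 7.54
  7900 micronewtons = 7900 × 10⁻³ millinewtons = 7.9
  0.00881 newtons = 0.00881 × 10³ millinewtons = 8.81
Sum: 7.54 + 7.9 + 8.81 = 24.25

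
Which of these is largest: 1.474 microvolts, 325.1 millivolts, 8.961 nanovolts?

325.1 millivolts

1.474 microvolts = 0.000001474 volts
325.1 millivolts = 0.3251 volts
8.961 nanovolts = 0.000000008961 volts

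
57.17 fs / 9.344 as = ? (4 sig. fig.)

(57.17 × 10⁻¹⁵) / (9.344 × 10⁻¹⁸) = 6.1184 × 10³

6118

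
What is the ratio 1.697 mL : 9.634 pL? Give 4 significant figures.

176100000

(1.697 × 10⁻³) / (9.634 × 10⁻¹²) = 0.17615 × 10⁹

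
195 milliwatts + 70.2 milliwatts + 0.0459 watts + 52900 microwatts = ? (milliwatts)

364 milliwatts

In milliwatts:
  195 milliwatts → 195
  70.2 milliwatts → 70.2
  0.0459 watts = 0.0459 × 10^3 milliwatts = 45.9
  52900 microwatts = 52900 × 10^-3 milliwatts = 52.9
Sum: 195 + 70.2 + 45.9 + 52.9 = 364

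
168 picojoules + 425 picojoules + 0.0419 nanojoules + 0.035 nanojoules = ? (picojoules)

In picojoules:
  168 picojoules → 168
  425 picojoules → 425
  0.0419 nanojoules = 0.0419 × 10³ picojoules = 41.9
  0.035 nanojoules = 0.035 × 10³ picojoules = 35
Sum: 168 + 425 + 41.9 + 35 = 669.9

669.9 picojoules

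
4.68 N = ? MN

(no prefix) = 10^0, mega = 10^6; factor is 10^-6.
4.68 × 10^-6 = 0.00000468

0.00000468 MN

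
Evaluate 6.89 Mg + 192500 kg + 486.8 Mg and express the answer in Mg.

686.19 Mg

In Mg:
  6.89 Mg → 6.89
  192500 kg = 192500 × 10^-3 Mg = 192.5
  486.8 Mg → 486.8
Sum: 6.89 + 192.5 + 486.8 = 686.19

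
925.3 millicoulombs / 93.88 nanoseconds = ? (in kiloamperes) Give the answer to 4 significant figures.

(925.3e-3) / (93.88e-9) = 9.8562e6 A

9856 kiloamperes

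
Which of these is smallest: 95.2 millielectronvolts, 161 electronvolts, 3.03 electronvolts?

95.2 millielectronvolts = 0.0952 electronvolts
161 electronvolts = 161 electronvolts
3.03 electronvolts = 3.03 electronvolts

95.2 millielectronvolts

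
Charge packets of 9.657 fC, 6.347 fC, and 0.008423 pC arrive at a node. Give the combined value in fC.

24.427 fC

In fC:
  9.657 fC → 9.657
  6.347 fC → 6.347
  0.008423 pC = 0.008423e3 fC = 8.423
Sum: 9.657 + 6.347 + 8.423 = 24.427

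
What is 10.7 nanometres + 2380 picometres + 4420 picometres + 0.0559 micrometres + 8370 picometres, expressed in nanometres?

81.77 nanometres

In nanometres:
  10.7 nanometres → 10.7
  2380 picometres = 2380 × 10^-3 nanometres = 2.38
  4420 picometres = 4420 × 10^-3 nanometres = 4.42
  0.0559 micrometres = 0.0559 × 10^3 nanometres = 55.9
  8370 picometres = 8370 × 10^-3 nanometres = 8.37
Sum: 10.7 + 2.38 + 4.42 + 55.9 + 8.37 = 81.77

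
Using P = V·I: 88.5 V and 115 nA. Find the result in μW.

88.5 × 115e-9 = 10177.5e-9 W

10.1775 μW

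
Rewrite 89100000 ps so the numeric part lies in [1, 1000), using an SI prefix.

89.1 μs

= 89.1e-6 s; 1e-6 is micro.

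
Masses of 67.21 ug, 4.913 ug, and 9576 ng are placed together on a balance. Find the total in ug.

81.699 ug

In ug:
  67.21 ug → 67.21
  4.913 ug → 4.913
  9576 ng = 9576 × 10⁻³ ug = 9.576
Sum: 67.21 + 4.913 + 9.576 = 81.699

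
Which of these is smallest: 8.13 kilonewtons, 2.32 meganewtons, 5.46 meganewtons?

8.13 kilonewtons

8.13 kilonewtons = 8130 newtons
2.32 meganewtons = 2320000 newtons
5.46 meganewtons = 5460000 newtons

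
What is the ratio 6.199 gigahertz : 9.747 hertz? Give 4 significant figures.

(6.199 × 10^9) / (9.747) = 0.63599 × 10^9

636000000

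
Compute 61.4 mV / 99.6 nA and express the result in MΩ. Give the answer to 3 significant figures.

(61.4 × 10^-3) / (99.6 × 10^-9) = 0.61647 × 10^6 Ω

0.616 MΩ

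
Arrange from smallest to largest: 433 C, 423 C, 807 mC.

433 C = 433 C
423 C = 423 C
807 mC = 0.807 C

807 mC < 423 C < 433 C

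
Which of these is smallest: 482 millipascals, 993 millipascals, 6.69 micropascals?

482 millipascals = 0.482 pascals
993 millipascals = 0.993 pascals
6.69 micropascals = 0.00000669 pascals

6.69 micropascals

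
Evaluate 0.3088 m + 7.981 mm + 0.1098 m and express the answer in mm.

426.581 mm

In mm:
  0.3088 m = 0.3088e3 mm = 308.8
  7.981 mm → 7.981
  0.1098 m = 0.1098e3 mm = 109.8
Sum: 308.8 + 7.981 + 109.8 = 426.581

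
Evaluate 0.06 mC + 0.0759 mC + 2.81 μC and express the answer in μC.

In μC:
  0.06 mC = 0.06 × 10^3 μC = 60
  0.0759 mC = 0.0759 × 10^3 μC = 75.9
  2.81 μC → 2.81
Sum: 60 + 75.9 + 2.81 = 138.71

138.71 μC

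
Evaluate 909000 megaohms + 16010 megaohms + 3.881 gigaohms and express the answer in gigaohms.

In gigaohms:
  909000 megaohms = 909000e-3 gigaohms = 909
  16010 megaohms = 16010e-3 gigaohms = 16.01
  3.881 gigaohms → 3.881
Sum: 909 + 16.01 + 3.881 = 928.891

928.891 gigaohms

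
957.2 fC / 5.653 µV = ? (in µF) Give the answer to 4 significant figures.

0.1693 µF

(957.2 × 10^-15) / (5.653 × 10^-6) = 169.326 × 10^-9 F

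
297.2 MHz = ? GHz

0.2972 GHz

mega = 10⁶, giga = 10⁹; factor is 10⁻³.
297.2 × 10⁻³ = 0.2972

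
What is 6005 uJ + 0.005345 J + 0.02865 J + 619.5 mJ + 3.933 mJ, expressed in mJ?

663.433 mJ

In mJ:
  6005 uJ = 6005e-3 mJ = 6.005
  0.005345 J = 0.005345e3 mJ = 5.345
  0.02865 J = 0.02865e3 mJ = 28.65
  619.5 mJ → 619.5
  3.933 mJ → 3.933
Sum: 6.005 + 5.345 + 28.65 + 619.5 + 3.933 = 663.433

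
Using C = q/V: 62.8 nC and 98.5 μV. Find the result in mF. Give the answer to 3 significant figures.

0.638 mF

(62.8 × 10⁻⁹) / (98.5 × 10⁻⁶) = 0.63756 × 10⁻³ F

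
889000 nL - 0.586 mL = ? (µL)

303 µL

In µL:
  889000 nL = 889000 × 10⁻³ µL = 889
  0.586 mL = 0.586 × 10³ µL = 586
Difference: 889 - 586 = 303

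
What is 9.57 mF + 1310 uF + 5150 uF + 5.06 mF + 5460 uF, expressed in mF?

26.55 mF

In mF:
  9.57 mF → 9.57
  1310 uF = 1310 × 10^-3 mF = 1.31
  5150 uF = 5150 × 10^-3 mF = 5.15
  5.06 mF → 5.06
  5460 uF = 5460 × 10^-3 mF = 5.46
Sum: 9.57 + 1.31 + 5.15 + 5.06 + 5.46 = 26.55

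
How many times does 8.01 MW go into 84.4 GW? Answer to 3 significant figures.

(84.4 × 10⁹) / (8.01 × 10⁶) = 10.54 × 10³

10500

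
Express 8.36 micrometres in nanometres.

8360 nanometres

micro = 1e-6, nano = 1e-9; factor is 1e3.
8.36 × 1e3 = 8360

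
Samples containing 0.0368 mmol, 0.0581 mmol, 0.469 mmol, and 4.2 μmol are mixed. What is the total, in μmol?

568.1 μmol

In μmol:
  0.0368 mmol = 0.0368 × 10³ μmol = 36.8
  0.0581 mmol = 0.0581 × 10³ μmol = 58.1
  0.469 mmol = 0.469 × 10³ μmol = 469
  4.2 μmol → 4.2
Sum: 36.8 + 58.1 + 469 + 4.2 = 568.1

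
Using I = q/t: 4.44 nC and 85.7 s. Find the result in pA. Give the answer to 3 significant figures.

(4.44 × 10^-9) / (85.7) = 0.051809 × 10^-9 A

51.8 pA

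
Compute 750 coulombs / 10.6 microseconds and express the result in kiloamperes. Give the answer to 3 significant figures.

(750) / (10.6e-6) = 70.755e6 A

70800 kiloamperes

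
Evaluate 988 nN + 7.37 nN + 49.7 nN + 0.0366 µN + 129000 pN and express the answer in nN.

1210.67 nN

In nN:
  988 nN → 988
  7.37 nN → 7.37
  49.7 nN → 49.7
  0.0366 µN = 0.0366e3 nN = 36.6
  129000 pN = 129000e-3 nN = 129
Sum: 988 + 7.37 + 49.7 + 36.6 + 129 = 1210.67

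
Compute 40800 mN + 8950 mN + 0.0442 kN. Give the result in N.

93.95 N

In N:
  40800 mN = 40800 × 10^-3 N = 40.8
  8950 mN = 8950 × 10^-3 N = 8.95
  0.0442 kN = 0.0442 × 10^3 N = 44.2
Sum: 40.8 + 8.95 + 44.2 = 93.95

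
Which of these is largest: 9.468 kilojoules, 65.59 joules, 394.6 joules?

9.468 kilojoules = 9468 joules
65.59 joules = 65.59 joules
394.6 joules = 394.6 joules

9.468 kilojoules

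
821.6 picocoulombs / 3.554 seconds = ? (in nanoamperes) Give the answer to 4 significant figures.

(821.6 × 10⁻¹²) / (3.554) = 231.176 × 10⁻¹² A

0.2312 nanoamperes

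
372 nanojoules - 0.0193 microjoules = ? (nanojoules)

352.7 nanojoules

In nanojoules:
  372 nanojoules → 372
  0.0193 microjoules = 0.0193 × 10³ nanojoules = 19.3
Difference: 372 - 19.3 = 352.7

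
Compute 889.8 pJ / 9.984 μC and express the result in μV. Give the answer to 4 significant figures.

89.12 μV

(889.8 × 10⁻¹²) / (9.984 × 10⁻⁶) = 89.1226 × 10⁻⁶ V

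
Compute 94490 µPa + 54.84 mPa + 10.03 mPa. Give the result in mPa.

In mPa:
  94490 µPa = 94490 × 10⁻³ mPa = 94.49
  54.84 mPa → 54.84
  10.03 mPa → 10.03
Sum: 94.49 + 54.84 + 10.03 = 159.36

159.36 mPa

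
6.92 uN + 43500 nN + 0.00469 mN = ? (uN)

55.11 uN

In uN:
  6.92 uN → 6.92
  43500 nN = 43500e-3 uN = 43.5
  0.00469 mN = 0.00469e3 uN = 4.69
Sum: 6.92 + 43.5 + 4.69 = 55.11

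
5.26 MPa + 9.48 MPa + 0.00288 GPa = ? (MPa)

17.62 MPa

In MPa:
  5.26 MPa → 5.26
  9.48 MPa → 9.48
  0.00288 GPa = 0.00288 × 10^3 MPa = 2.88
Sum: 5.26 + 9.48 + 2.88 = 17.62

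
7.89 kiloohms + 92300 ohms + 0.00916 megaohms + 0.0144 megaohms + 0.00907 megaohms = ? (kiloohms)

In kiloohms:
  7.89 kiloohms → 7.89
  92300 ohms = 92300 × 10⁻³ kiloohms = 92.3
  0.00916 megaohms = 0.00916 × 10³ kiloohms = 9.16
  0.0144 megaohms = 0.0144 × 10³ kiloohms = 14.4
  0.00907 megaohms = 0.00907 × 10³ kiloohms = 9.07
Sum: 7.89 + 92.3 + 9.16 + 14.4 + 9.07 = 132.82

132.82 kiloohms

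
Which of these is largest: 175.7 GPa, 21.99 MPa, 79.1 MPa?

175.7 GPa = 175700000000 Pa
21.99 MPa = 21990000 Pa
79.1 MPa = 79100000 Pa

175.7 GPa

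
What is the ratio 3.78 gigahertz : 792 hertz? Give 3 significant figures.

(3.78 × 10⁹) / (792) = 0.004773 × 10⁹

4770000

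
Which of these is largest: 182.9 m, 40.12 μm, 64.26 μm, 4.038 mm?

182.9 m = 182.9 m
40.12 μm = 0.00004012 m
64.26 μm = 0.00006426 m
4.038 mm = 0.004038 m

182.9 m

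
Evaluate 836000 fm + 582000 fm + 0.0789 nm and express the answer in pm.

In pm:
  836000 fm = 836000e-3 pm = 836
  582000 fm = 582000e-3 pm = 582
  0.0789 nm = 0.0789e3 pm = 78.9
Sum: 836 + 582 + 78.9 = 1496.9

1496.9 pm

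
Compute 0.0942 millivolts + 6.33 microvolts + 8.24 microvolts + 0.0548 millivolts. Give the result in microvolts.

163.57 microvolts

In microvolts:
  0.0942 millivolts = 0.0942e3 microvolts = 94.2
  6.33 microvolts → 6.33
  8.24 microvolts → 8.24
  0.0548 millivolts = 0.0548e3 microvolts = 54.8
Sum: 94.2 + 6.33 + 8.24 + 54.8 = 163.57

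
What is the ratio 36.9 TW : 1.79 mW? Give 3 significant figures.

20600000000000000

(36.9 × 10¹²) / (1.79 × 10⁻³) = 20.61 × 10¹⁵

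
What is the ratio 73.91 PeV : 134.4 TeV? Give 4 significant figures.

(73.91 × 10^15) / (134.4 × 10^12) = 0.54993 × 10^3

549.9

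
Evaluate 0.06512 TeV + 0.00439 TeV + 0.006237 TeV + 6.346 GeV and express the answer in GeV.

82.093 GeV

In GeV:
  0.06512 TeV = 0.06512 × 10^3 GeV = 65.12
  0.00439 TeV = 0.00439 × 10^3 GeV = 4.39
  0.006237 TeV = 0.006237 × 10^3 GeV = 6.237
  6.346 GeV → 6.346
Sum: 65.12 + 4.39 + 6.237 + 6.346 = 82.093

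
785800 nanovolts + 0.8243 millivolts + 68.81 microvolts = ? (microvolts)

1678.91 microvolts

In microvolts:
  785800 nanovolts = 785800e-3 microvolts = 785.8
  0.8243 millivolts = 0.8243e3 microvolts = 824.3
  68.81 microvolts → 68.81
Sum: 785.8 + 824.3 + 68.81 = 1678.91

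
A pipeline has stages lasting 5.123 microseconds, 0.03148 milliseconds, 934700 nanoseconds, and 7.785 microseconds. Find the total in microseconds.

979.088 microseconds

In microseconds:
  5.123 microseconds → 5.123
  0.03148 milliseconds = 0.03148 × 10^3 microseconds = 31.48
  934700 nanoseconds = 934700 × 10^-3 microseconds = 934.7
  7.785 microseconds → 7.785
Sum: 5.123 + 31.48 + 934.7 + 7.785 = 979.088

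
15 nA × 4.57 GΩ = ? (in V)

15 × 10^-9 × 4.57 × 10^9 = 68.55 V

68.55 V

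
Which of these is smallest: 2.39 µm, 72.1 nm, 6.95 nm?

6.95 nm

2.39 µm = 0.00000239 m
72.1 nm = 0.0000000721 m
6.95 nm = 0.00000000695 m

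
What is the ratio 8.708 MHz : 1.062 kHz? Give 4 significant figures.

8200

(8.708 × 10⁶) / (1.062 × 10³) = 8.1996 × 10³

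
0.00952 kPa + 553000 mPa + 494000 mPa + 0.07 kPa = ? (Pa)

In Pa:
  0.00952 kPa = 0.00952 × 10^3 Pa = 9.52
  553000 mPa = 553000 × 10^-3 Pa = 553
  494000 mPa = 494000 × 10^-3 Pa = 494
  0.07 kPa = 0.07 × 10^3 Pa = 70
Sum: 9.52 + 553 + 494 + 70 = 1126.52

1126.52 Pa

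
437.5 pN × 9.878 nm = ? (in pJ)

0.000004321625 pJ

437.5 × 10^-12 × 9.878 × 10^-9 = 4321.625 × 10^-21 J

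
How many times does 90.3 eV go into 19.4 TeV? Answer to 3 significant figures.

215000000000

(19.4e12) / (90.3) = 0.2148e12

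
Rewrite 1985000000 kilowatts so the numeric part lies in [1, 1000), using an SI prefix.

1.985 terawatts

= 1.985 × 10^12 watts; 10^12 is tera.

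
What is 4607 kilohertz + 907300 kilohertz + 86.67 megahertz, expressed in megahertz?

998.577 megahertz

In megahertz:
  4607 kilohertz = 4607 × 10⁻³ megahertz = 4.607
  907300 kilohertz = 907300 × 10⁻³ megahertz = 907.3
  86.67 megahertz → 86.67
Sum: 4.607 + 907.3 + 86.67 = 998.577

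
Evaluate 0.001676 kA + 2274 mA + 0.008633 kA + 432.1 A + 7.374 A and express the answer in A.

452.057 A

In A:
  0.001676 kA = 0.001676e3 A = 1.676
  2274 mA = 2274e-3 A = 2.274
  0.008633 kA = 0.008633e3 A = 8.633
  432.1 A → 432.1
  7.374 A → 7.374
Sum: 1.676 + 2.274 + 8.633 + 432.1 + 7.374 = 452.057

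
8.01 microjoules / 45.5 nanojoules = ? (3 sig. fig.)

(8.01e-6) / (45.5e-9) = 0.176e3

176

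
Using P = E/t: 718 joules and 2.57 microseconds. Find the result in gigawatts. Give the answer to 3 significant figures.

0.279 gigawatts

(718) / (2.57 × 10^-6) = 279.38 × 10^6 W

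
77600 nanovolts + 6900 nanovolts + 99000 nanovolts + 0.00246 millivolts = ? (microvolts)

185.96 microvolts

In microvolts:
  77600 nanovolts = 77600 × 10⁻³ microvolts = 77.6
  6900 nanovolts = 6900 × 10⁻³ microvolts = 6.9
  99000 nanovolts = 99000 × 10⁻³ microvolts = 99
  0.00246 millivolts = 0.00246 × 10³ microvolts = 2.46
Sum: 77.6 + 6.9 + 99 + 2.46 = 185.96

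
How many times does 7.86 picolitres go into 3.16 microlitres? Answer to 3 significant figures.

(3.16 × 10⁻⁶) / (7.86 × 10⁻¹²) = 0.402 × 10⁶

402000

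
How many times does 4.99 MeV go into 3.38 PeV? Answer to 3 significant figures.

677000000

(3.38 × 10^15) / (4.99 × 10^6) = 0.6774 × 10^9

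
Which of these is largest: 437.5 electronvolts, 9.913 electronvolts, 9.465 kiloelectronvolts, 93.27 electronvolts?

9.465 kiloelectronvolts

437.5 electronvolts = 437.5 electronvolts
9.913 electronvolts = 9.913 electronvolts
9.465 kiloelectronvolts = 9465 electronvolts
93.27 electronvolts = 93.27 electronvolts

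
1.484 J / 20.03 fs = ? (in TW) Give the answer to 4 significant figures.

74.09 TW

(1.484) / (20.03 × 10^-15) = 0.0740889 × 10^15 W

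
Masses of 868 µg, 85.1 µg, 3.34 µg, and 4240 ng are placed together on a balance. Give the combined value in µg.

In µg:
  868 µg → 868
  85.1 µg → 85.1
  3.34 µg → 3.34
  4240 ng = 4240 × 10^-3 µg = 4.24
Sum: 868 + 85.1 + 3.34 + 4.24 = 960.68

960.68 µg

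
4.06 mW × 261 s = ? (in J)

1.05966 J

4.06 × 10⁻³ × 261 = 1059.66 × 10⁻³ J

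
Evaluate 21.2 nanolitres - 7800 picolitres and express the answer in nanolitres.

13.4 nanolitres

In nanolitres:
  21.2 nanolitres → 21.2
  7800 picolitres = 7800 × 10^-3 nanolitres = 7.8
Difference: 21.2 - 7.8 = 13.4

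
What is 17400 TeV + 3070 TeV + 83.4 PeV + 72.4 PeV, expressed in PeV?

In PeV:
  17400 TeV = 17400e-3 PeV = 17.4
  3070 TeV = 3070e-3 PeV = 3.07
  83.4 PeV → 83.4
  72.4 PeV → 72.4
Sum: 17.4 + 3.07 + 83.4 + 72.4 = 176.27

176.27 PeV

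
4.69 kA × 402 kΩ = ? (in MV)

4.69 × 10^3 × 402 × 10^3 = 1885.38 × 10^6 V

1885.38 MV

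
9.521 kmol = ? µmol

kilo = 1e3, micro = 1e-6; factor is 1e9.
9.521 × 1e9 = 9521000000

9521000000 µmol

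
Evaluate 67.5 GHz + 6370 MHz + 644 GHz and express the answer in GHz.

717.87 GHz

In GHz:
  67.5 GHz → 67.5
  6370 MHz = 6370 × 10⁻³ GHz = 6.37
  644 GHz → 644
Sum: 67.5 + 6.37 + 644 = 717.87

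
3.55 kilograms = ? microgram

3550000000 micrograms

kilo = 10^3, micro = 10^-6; factor is 10^9.
3.55 × 10^9 = 3550000000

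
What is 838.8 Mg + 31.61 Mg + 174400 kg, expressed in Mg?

In Mg:
  838.8 Mg → 838.8
  31.61 Mg → 31.61
  174400 kg = 174400 × 10⁻³ Mg = 174.4
Sum: 838.8 + 31.61 + 174.4 = 1044.81

1044.81 Mg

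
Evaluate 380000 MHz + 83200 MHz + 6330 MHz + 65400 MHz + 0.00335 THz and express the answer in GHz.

In GHz:
  380000 MHz = 380000 × 10⁻³ GHz = 380
  83200 MHz = 83200 × 10⁻³ GHz = 83.2
  6330 MHz = 6330 × 10⁻³ GHz = 6.33
  65400 MHz = 65400 × 10⁻³ GHz = 65.4
  0.00335 THz = 0.00335 × 10³ GHz = 3.35
Sum: 380 + 83.2 + 6.33 + 65.4 + 3.35 = 538.28

538.28 GHz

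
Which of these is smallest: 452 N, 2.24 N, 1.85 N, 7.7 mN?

7.7 mN

452 N = 452 N
2.24 N = 2.24 N
1.85 N = 1.85 N
7.7 mN = 0.0077 N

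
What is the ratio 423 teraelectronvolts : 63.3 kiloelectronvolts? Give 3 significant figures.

6680000000

(423 × 10^12) / (63.3 × 10^3) = 6.682 × 10^9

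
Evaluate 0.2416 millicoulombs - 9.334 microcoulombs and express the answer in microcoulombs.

232.266 microcoulombs

In microcoulombs:
  0.2416 millicoulombs = 0.2416 × 10³ microcoulombs = 241.6
  9.334 microcoulombs → 9.334
Difference: 241.6 - 9.334 = 232.266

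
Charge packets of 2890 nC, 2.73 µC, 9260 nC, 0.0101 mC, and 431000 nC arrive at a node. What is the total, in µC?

455.98 µC

In µC:
  2890 nC = 2890e-3 µC = 2.89
  2.73 µC → 2.73
  9260 nC = 9260e-3 µC = 9.26
  0.0101 mC = 0.0101e3 µC = 10.1
  431000 nC = 431000e-3 µC = 431
Sum: 2.89 + 2.73 + 9.26 + 10.1 + 431 = 455.98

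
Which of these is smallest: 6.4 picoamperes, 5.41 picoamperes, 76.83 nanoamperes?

6.4 picoamperes = 0.0000000000064 amperes
5.41 picoamperes = 0.00000000000541 amperes
76.83 nanoamperes = 0.00000007683 amperes

5.41 picoamperes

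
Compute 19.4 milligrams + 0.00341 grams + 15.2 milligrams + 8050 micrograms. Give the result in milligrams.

46.06 milligrams

In milligrams:
  19.4 milligrams → 19.4
  0.00341 grams = 0.00341 × 10³ milligrams = 3.41
  15.2 milligrams → 15.2
  8050 micrograms = 8050 × 10⁻³ milligrams = 8.05
Sum: 19.4 + 3.41 + 15.2 + 8.05 = 46.06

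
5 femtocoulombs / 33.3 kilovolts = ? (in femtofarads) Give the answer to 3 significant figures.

0.000150 femtofarads

(5 × 10⁻¹⁵) / (33.3 × 10³) = 0.15015 × 10⁻¹⁸ F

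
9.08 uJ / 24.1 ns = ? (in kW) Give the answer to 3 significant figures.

0.377 kW

(9.08 × 10^-6) / (24.1 × 10^-9) = 0.37676 × 10^3 W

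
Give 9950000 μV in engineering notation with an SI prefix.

= 9.95 V; mantissa already in [1, 1000).

9.95 V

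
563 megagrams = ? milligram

563000000000 milligrams

mega = 1e6, milli = 1e-3; factor is 1e9.
563 × 1e9 = 563000000000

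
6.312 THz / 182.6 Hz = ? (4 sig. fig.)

34570000000

(6.312 × 10¹²) / (182.6) = 0.034567 × 10¹²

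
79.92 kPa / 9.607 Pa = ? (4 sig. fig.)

8319

(79.92e3) / (9.607) = 8.3189e3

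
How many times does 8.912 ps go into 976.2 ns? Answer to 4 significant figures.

(976.2 × 10^-9) / (8.912 × 10^-12) = 109.54 × 10^3

109500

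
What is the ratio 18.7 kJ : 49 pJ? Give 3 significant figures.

(18.7e3) / (49e-12) = 0.3816e15

382000000000000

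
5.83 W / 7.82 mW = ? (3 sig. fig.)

(5.83) / (7.82 × 10^-3) = 0.7455 × 10^3

746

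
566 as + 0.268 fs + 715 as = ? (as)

In as:
  566 as → 566
  0.268 fs = 0.268 × 10³ as = 268
  715 as → 715
Sum: 566 + 268 + 715 = 1549

1549 as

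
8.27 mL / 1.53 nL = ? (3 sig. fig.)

5410000

(8.27 × 10^-3) / (1.53 × 10^-9) = 5.405 × 10^6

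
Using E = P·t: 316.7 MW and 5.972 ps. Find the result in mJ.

1.8913324 mJ

316.7 × 10^6 × 5.972 × 10^-12 = 1891.3324 × 10^-6 J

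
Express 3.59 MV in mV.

mega = 10⁶, milli = 10⁻³; factor is 10⁹.
3.59 × 10⁹ = 3590000000

3590000000 mV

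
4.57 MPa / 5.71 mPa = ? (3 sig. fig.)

800000000

(4.57e6) / (5.71e-3) = 0.8004e9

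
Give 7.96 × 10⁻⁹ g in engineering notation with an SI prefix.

= 7.96 × 10⁻⁹ g; 10⁻⁹ is nano.

7.96 ng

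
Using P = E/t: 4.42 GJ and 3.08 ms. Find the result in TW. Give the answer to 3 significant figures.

(4.42 × 10⁹) / (3.08 × 10⁻³) = 1.4351 × 10¹² W

1.44 TW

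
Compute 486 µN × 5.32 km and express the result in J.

486 × 10^-6 × 5.32 × 10^3 = 2585.52 × 10^-3 J

2.58552 J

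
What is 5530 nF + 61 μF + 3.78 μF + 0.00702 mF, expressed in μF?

77.33 μF

In μF:
  5530 nF = 5530e-3 μF = 5.53
  61 μF → 61
  3.78 μF → 3.78
  0.00702 mF = 0.00702e3 μF = 7.02
Sum: 5.53 + 61 + 3.78 + 7.02 = 77.33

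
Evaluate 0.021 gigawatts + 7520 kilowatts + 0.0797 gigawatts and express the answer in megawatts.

In megawatts:
  0.021 gigawatts = 0.021e3 megawatts = 21
  7520 kilowatts = 7520e-3 megawatts = 7.52
  0.0797 gigawatts = 0.0797e3 megawatts = 79.7
Sum: 21 + 7.52 + 79.7 = 108.22

108.22 megawatts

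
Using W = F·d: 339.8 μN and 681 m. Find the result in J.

339.8 × 10^-6 × 681 = 231403.8 × 10^-6 J

0.2314038 J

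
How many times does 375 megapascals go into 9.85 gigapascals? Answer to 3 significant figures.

26.3

(9.85 × 10⁹) / (375 × 10⁶) = 0.02627 × 10³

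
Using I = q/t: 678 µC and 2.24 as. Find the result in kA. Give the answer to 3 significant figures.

(678 × 10^-6) / (2.24 × 10^-18) = 302.68 × 10^12 A

303000000000 kA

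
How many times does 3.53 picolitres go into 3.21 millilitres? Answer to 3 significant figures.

909000000

(3.21 × 10⁻³) / (3.53 × 10⁻¹²) = 0.9093 × 10⁹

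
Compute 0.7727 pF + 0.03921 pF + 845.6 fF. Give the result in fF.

1657.51 fF

In fF:
  0.7727 pF = 0.7727e3 fF = 772.7
  0.03921 pF = 0.03921e3 fF = 39.21
  845.6 fF → 845.6
Sum: 772.7 + 39.21 + 845.6 = 1657.51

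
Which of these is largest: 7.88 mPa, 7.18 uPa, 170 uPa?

7.88 mPa = 0.00788 Pa
7.18 uPa = 0.00000718 Pa
170 uPa = 0.00017 Pa

7.88 mPa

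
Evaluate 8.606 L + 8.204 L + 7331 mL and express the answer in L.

24.141 L

In L:
  8.606 L → 8.606
  8.204 L → 8.204
  7331 mL = 7331e-3 L = 7.331
Sum: 8.606 + 8.204 + 7.331 = 24.141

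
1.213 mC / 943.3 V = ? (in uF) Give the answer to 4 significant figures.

1.286 uF

(1.213 × 10^-3) / (943.3) = 0.00128591 × 10^-3 F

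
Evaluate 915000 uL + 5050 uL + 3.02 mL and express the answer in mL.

923.07 mL

In mL:
  915000 uL = 915000 × 10^-3 mL = 915
  5050 uL = 5050 × 10^-3 mL = 5.05
  3.02 mL → 3.02
Sum: 915 + 5.05 + 3.02 = 923.07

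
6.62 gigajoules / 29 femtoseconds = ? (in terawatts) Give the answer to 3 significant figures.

228000000000 terawatts

(6.62e9) / (29e-15) = 0.22828e24 W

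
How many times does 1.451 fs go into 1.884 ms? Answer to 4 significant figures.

1298000000000

(1.884 × 10^-3) / (1.451 × 10^-15) = 1.2984 × 10^12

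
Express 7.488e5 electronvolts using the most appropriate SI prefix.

748.8 kiloelectronvolts

= 748.8e3 electronvolts; 1e3 is kilo.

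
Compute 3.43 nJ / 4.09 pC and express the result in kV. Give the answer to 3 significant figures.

(3.43e-9) / (4.09e-12) = 0.83863e3 V

0.839 kV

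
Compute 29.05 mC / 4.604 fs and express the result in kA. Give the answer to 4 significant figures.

(29.05e-3) / (4.604e-15) = 6.30973e12 A

6310000000 kA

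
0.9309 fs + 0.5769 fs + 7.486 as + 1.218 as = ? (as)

1516.504 as

In as:
  0.9309 fs = 0.9309 × 10^3 as = 930.9
  0.5769 fs = 0.5769 × 10^3 as = 576.9
  7.486 as → 7.486
  1.218 as → 1.218
Sum: 930.9 + 576.9 + 7.486 + 1.218 = 1516.504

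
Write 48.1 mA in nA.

milli = 1e-3, nano = 1e-9; factor is 1e6.
48.1 × 1e6 = 48100000

48100000 nA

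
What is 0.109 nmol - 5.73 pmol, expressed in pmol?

In pmol:
  0.109 nmol = 0.109 × 10^3 pmol = 109
  5.73 pmol → 5.73
Difference: 109 - 5.73 = 103.27

103.27 pmol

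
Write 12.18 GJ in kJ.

giga = 10⁹, kilo = 10³; factor is 10⁶.
12.18 × 10⁶ = 12180000

12180000 kJ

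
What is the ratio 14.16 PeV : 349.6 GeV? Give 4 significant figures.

(14.16e15) / (349.6e9) = 0.040503e6

40500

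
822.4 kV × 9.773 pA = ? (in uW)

8.0373152 uW

822.4 × 10^3 × 9.773 × 10^-12 = 8037.3152 × 10^-9 W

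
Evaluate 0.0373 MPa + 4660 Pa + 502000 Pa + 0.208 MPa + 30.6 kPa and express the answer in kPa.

782.56 kPa

In kPa:
  0.0373 MPa = 0.0373 × 10³ kPa = 37.3
  4660 Pa = 4660 × 10⁻³ kPa = 4.66
  502000 Pa = 502000 × 10⁻³ kPa = 502
  0.208 MPa = 0.208 × 10³ kPa = 208
  30.6 kPa → 30.6
Sum: 37.3 + 4.66 + 502 + 208 + 30.6 = 782.56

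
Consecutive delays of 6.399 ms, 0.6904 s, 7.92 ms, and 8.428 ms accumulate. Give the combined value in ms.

In ms:
  6.399 ms → 6.399
  0.6904 s = 0.6904 × 10^3 ms = 690.4
  7.92 ms → 7.92
  8.428 ms → 8.428
Sum: 6.399 + 690.4 + 7.92 + 8.428 = 713.147

713.147 ms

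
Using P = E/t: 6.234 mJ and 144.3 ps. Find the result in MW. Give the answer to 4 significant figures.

43.20 MW

(6.234 × 10⁻³) / (144.3 × 10⁻¹²) = 0.0432017 × 10⁹ W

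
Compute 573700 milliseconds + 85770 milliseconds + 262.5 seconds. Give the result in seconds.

921.97 seconds

In seconds:
  573700 milliseconds = 573700 × 10^-3 seconds = 573.7
  85770 milliseconds = 85770 × 10^-3 seconds = 85.77
  262.5 seconds → 262.5
Sum: 573.7 + 85.77 + 262.5 = 921.97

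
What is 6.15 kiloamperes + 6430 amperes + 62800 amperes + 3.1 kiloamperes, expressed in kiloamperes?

In kiloamperes:
  6.15 kiloamperes → 6.15
  6430 amperes = 6430 × 10⁻³ kiloamperes = 6.43
  62800 amperes = 62800 × 10⁻³ kiloamperes = 62.8
  3.1 kiloamperes → 3.1
Sum: 6.15 + 6.43 + 62.8 + 3.1 = 78.48

78.48 kiloamperes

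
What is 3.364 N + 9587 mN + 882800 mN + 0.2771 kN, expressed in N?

In N:
  3.364 N → 3.364
  9587 mN = 9587 × 10⁻³ N = 9.587
  882800 mN = 882800 × 10⁻³ N = 882.8
  0.2771 kN = 0.2771 × 10³ N = 277.1
Sum: 3.364 + 9.587 + 882.8 + 277.1 = 1172.851

1172.851 N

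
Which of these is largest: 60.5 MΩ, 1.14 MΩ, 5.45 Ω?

60.5 MΩ = 60500000 Ω
1.14 MΩ = 1140000 Ω
5.45 Ω = 5.45 Ω

60.5 MΩ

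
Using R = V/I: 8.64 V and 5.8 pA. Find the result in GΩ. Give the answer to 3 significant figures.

1490 GΩ

(8.64) / (5.8 × 10⁻¹²) = 1.4897 × 10¹² Ω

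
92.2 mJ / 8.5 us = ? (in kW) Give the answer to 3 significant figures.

(92.2 × 10^-3) / (8.5 × 10^-6) = 10.847 × 10^3 W

10.8 kW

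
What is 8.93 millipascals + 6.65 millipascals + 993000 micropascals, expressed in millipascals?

1008.58 millipascals

In millipascals:
  8.93 millipascals → 8.93
  6.65 millipascals → 6.65
  993000 micropascals = 993000 × 10⁻³ millipascals = 993
Sum: 8.93 + 6.65 + 993 = 1008.58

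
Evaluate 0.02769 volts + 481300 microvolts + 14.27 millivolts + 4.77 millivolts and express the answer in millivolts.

528.03 millivolts

In millivolts:
  0.02769 volts = 0.02769 × 10³ millivolts = 27.69
  481300 microvolts = 481300 × 10⁻³ millivolts = 481.3
  14.27 millivolts → 14.27
  4.77 millivolts → 4.77
Sum: 27.69 + 481.3 + 14.27 + 4.77 = 528.03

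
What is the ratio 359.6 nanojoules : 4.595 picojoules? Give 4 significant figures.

78260

(359.6e-9) / (4.595e-12) = 78.259e3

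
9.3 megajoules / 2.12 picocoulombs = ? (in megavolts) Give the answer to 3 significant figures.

(9.3e6) / (2.12e-12) = 4.3868e18 V

4390000000000 megavolts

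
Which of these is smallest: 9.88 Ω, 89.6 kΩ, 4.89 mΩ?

4.89 mΩ

9.88 Ω = 9.88 Ω
89.6 kΩ = 89600 Ω
4.89 mΩ = 0.00489 Ω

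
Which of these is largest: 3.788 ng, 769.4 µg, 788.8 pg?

769.4 µg

3.788 ng = 0.000000003788 g
769.4 µg = 0.0007694 g
788.8 pg = 0.0000000007888 g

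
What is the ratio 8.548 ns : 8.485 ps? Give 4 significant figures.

1007

(8.548e-9) / (8.485e-12) = 1.0074e3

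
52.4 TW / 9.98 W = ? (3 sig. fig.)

(52.4 × 10¹²) / (9.98) = 5.251 × 10¹²

5250000000000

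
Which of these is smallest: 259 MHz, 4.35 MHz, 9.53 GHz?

4.35 MHz

259 MHz = 259000000 Hz
4.35 MHz = 4350000 Hz
9.53 GHz = 9530000000 Hz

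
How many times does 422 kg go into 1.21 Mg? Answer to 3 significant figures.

2.87

(1.21e6) / (422e3) = 0.002867e3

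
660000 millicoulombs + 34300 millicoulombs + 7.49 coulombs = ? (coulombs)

701.79 coulombs

In coulombs:
  660000 millicoulombs = 660000 × 10⁻³ coulombs = 660
  34300 millicoulombs = 34300 × 10⁻³ coulombs = 34.3
  7.49 coulombs → 7.49
Sum: 660 + 34.3 + 7.49 = 701.79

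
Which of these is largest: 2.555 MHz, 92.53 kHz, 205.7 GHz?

205.7 GHz

2.555 MHz = 2555000 Hz
92.53 kHz = 92530 Hz
205.7 GHz = 205700000000 Hz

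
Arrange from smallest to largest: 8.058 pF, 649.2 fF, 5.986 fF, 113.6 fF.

8.058 pF = 0.000000000008058 F
649.2 fF = 0.0000000000006492 F
5.986 fF = 0.000000000000005986 F
113.6 fF = 0.0000000000001136 F

5.986 fF < 113.6 fF < 649.2 fF < 8.058 pF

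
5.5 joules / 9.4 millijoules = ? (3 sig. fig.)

(5.5) / (9.4e-3) = 0.5851e3

585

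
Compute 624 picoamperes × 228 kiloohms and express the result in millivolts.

624 × 10^-12 × 228 × 10^3 = 142272 × 10^-9 V

0.142272 millivolts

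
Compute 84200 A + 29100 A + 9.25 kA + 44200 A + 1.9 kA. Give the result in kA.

168.65 kA

In kA:
  84200 A = 84200 × 10⁻³ kA = 84.2
  29100 A = 29100 × 10⁻³ kA = 29.1
  9.25 kA → 9.25
  44200 A = 44200 × 10⁻³ kA = 44.2
  1.9 kA → 1.9
Sum: 84.2 + 29.1 + 9.25 + 44.2 + 1.9 = 168.65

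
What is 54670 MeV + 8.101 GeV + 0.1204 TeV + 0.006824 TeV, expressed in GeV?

In GeV:
  54670 MeV = 54670e-3 GeV = 54.67
  8.101 GeV → 8.101
  0.1204 TeV = 0.1204e3 GeV = 120.4
  0.006824 TeV = 0.006824e3 GeV = 6.824
Sum: 54.67 + 8.101 + 120.4 + 6.824 = 189.995

189.995 GeV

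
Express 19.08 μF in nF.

micro = 1e-6, nano = 1e-9; factor is 1e3.
19.08 × 1e3 = 19080

19080 nF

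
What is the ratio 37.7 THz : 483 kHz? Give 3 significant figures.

(37.7e12) / (483e3) = 0.07805e9

78100000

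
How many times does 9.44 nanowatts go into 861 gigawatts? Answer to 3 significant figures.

91200000000000000000

(861e9) / (9.44e-9) = 91.21e18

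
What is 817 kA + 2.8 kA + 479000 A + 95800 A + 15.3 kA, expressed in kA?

1409.9 kA

In kA:
  817 kA → 817
  2.8 kA → 2.8
  479000 A = 479000 × 10⁻³ kA = 479
  95800 A = 95800 × 10⁻³ kA = 95.8
  15.3 kA → 15.3
Sum: 817 + 2.8 + 479 + 95.8 + 15.3 = 1409.9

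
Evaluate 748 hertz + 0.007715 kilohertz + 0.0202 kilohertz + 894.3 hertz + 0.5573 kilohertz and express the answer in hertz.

In hertz:
  748 hertz → 748
  0.007715 kilohertz = 0.007715 × 10^3 hertz = 7.715
  0.0202 kilohertz = 0.0202 × 10^3 hertz = 20.2
  894.3 hertz → 894.3
  0.5573 kilohertz = 0.5573 × 10^3 hertz = 557.3
Sum: 748 + 7.715 + 20.2 + 894.3 + 557.3 = 2227.515

2227.515 hertz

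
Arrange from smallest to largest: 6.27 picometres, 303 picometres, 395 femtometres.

6.27 picometres = 0.00000000000627 metres
303 picometres = 0.000000000303 metres
395 femtometres = 0.000000000000395 metres

395 femtometres < 6.27 picometres < 303 picometres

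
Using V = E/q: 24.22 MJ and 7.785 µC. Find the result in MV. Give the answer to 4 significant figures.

3111000 MV

(24.22e6) / (7.785e-6) = 3.11111e12 V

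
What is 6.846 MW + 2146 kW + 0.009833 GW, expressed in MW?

In MW:
  6.846 MW → 6.846
  2146 kW = 2146e-3 MW = 2.146
  0.009833 GW = 0.009833e3 MW = 9.833
Sum: 6.846 + 2.146 + 9.833 = 18.825

18.825 MW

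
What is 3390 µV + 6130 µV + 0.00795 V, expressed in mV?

17.47 mV

In mV:
  3390 µV = 3390 × 10^-3 mV = 3.39
  6130 µV = 6130 × 10^-3 mV = 6.13
  0.00795 V = 0.00795 × 10^3 mV = 7.95
Sum: 3.39 + 6.13 + 7.95 = 17.47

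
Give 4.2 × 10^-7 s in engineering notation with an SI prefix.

= 420 × 10^-9 s; 10^-9 is nano.

420 ns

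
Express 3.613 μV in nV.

micro = 1e-6, nano = 1e-9; factor is 1e3.
3.613 × 1e3 = 3613

3613 nV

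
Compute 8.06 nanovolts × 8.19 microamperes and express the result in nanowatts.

0.0000660114 nanowatts

8.06 × 10⁻⁹ × 8.19 × 10⁻⁶ = 66.0114 × 10⁻¹⁵ W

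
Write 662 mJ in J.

milli = 10^-3, (no prefix) = 10^0; factor is 10^-3.
662 × 10^-3 = 0.662

0.662 J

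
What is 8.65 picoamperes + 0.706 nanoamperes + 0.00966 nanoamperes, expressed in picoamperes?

724.31 picoamperes

In picoamperes:
  8.65 picoamperes → 8.65
  0.706 nanoamperes = 0.706 × 10³ picoamperes = 706
  0.00966 nanoamperes = 0.00966 × 10³ picoamperes = 9.66
Sum: 8.65 + 706 + 9.66 = 724.31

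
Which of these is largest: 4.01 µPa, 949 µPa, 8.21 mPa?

8.21 mPa

4.01 µPa = 0.00000401 Pa
949 µPa = 0.000949 Pa
8.21 mPa = 0.00821 Pa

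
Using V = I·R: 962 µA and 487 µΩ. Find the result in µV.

0.468494 µV

962 × 10⁻⁶ × 487 × 10⁻⁶ = 468494 × 10⁻¹² V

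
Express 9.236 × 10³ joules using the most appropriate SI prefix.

= 9.236 × 10³ joules; 10³ is kilo.

9.236 kilojoules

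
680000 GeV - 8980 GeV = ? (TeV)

671.02 TeV

In TeV:
  680000 GeV = 680000e-3 TeV = 680
  8980 GeV = 8980e-3 TeV = 8.98
Difference: 680 - 8.98 = 671.02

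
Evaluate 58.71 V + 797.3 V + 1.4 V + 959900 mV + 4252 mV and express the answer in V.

In V:
  58.71 V → 58.71
  797.3 V → 797.3
  1.4 V → 1.4
  959900 mV = 959900 × 10^-3 V = 959.9
  4252 mV = 4252 × 10^-3 V = 4.252
Sum: 58.71 + 797.3 + 1.4 + 959.9 + 4.252 = 1821.562

1821.562 V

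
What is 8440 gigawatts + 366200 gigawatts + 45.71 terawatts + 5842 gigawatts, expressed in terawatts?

In terawatts:
  8440 gigawatts = 8440e-3 terawatts = 8.44
  366200 gigawatts = 366200e-3 terawatts = 366.2
  45.71 terawatts → 45.71
  5842 gigawatts = 5842e-3 terawatts = 5.842
Sum: 8.44 + 366.2 + 45.71 + 5.842 = 426.192

426.192 terawatts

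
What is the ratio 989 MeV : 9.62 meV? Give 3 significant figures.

(989 × 10^6) / (9.62 × 10^-3) = 102.8 × 10^9

103000000000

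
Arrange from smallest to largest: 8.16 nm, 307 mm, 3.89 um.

8.16 nm < 3.89 um < 307 mm

8.16 nm = 0.00000000816 m
307 mm = 0.307 m
3.89 um = 0.00000389 m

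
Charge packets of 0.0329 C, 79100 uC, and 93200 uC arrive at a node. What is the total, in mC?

205.2 mC

In mC:
  0.0329 C = 0.0329 × 10³ mC = 32.9
  79100 uC = 79100 × 10⁻³ mC = 79.1
  93200 uC = 93200 × 10⁻³ mC = 93.2
Sum: 32.9 + 79.1 + 93.2 = 205.2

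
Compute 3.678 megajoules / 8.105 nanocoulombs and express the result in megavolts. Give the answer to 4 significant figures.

453800000 megavolts

(3.678e6) / (8.105e-9) = 0.453794e15 V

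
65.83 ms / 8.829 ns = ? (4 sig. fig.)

7456000

(65.83e-3) / (8.829e-9) = 7.4561e6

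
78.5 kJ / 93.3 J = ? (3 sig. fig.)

(78.5 × 10^3) / (93.3) = 0.8414 × 10^3

841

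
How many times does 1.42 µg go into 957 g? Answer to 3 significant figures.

(957) / (1.42 × 10^-6) = 673.9 × 10^6

674000000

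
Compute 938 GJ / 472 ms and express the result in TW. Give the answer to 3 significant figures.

1.99 TW

(938 × 10⁹) / (472 × 10⁻³) = 1.9873 × 10¹² W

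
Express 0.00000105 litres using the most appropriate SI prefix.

1.05 microlitres

= 1.05e-6 litres; 1e-6 is micro.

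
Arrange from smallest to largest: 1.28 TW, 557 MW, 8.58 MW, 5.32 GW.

8.58 MW < 557 MW < 5.32 GW < 1.28 TW

1.28 TW = 1280000000000 W
557 MW = 557000000 W
8.58 MW = 8580000 W
5.32 GW = 5320000000 W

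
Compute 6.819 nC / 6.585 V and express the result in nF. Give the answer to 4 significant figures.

(6.819 × 10⁻⁹) / (6.585) = 1.03554 × 10⁻⁹ F

1.036 nF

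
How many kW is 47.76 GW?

giga = 10⁹, kilo = 10³; factor is 10⁶.
47.76 × 10⁶ = 47760000

47760000 kW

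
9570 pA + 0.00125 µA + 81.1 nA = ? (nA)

91.92 nA

In nA:
  9570 pA = 9570 × 10⁻³ nA = 9.57
  0.00125 µA = 0.00125 × 10³ nA = 1.25
  81.1 nA → 81.1
Sum: 9.57 + 1.25 + 81.1 = 91.92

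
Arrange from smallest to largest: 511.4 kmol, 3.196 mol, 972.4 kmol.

511.4 kmol = 511400 mol
3.196 mol = 3.196 mol
972.4 kmol = 972400 mol

3.196 mol < 511.4 kmol < 972.4 kmol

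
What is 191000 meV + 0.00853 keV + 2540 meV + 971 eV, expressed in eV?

1173.07 eV

In eV:
  191000 meV = 191000 × 10⁻³ eV = 191
  0.00853 keV = 0.00853 × 10³ eV = 8.53
  2540 meV = 2540 × 10⁻³ eV = 2.54
  971 eV → 971
Sum: 191 + 8.53 + 2.54 + 971 = 1173.07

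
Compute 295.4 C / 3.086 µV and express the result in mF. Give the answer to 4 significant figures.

(295.4) / (3.086 × 10⁻⁶) = 95.7226 × 10⁶ F

95720000000 mF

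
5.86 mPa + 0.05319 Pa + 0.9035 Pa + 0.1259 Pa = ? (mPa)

In mPa:
  5.86 mPa → 5.86
  0.05319 Pa = 0.05319 × 10³ mPa = 53.19
  0.9035 Pa = 0.9035 × 10³ mPa = 903.5
  0.1259 Pa = 0.1259 × 10³ mPa = 125.9
Sum: 5.86 + 53.19 + 903.5 + 125.9 = 1088.45

1088.45 mPa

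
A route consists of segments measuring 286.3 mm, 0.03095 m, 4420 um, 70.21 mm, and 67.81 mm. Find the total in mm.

459.69 mm

In mm:
  286.3 mm → 286.3
  0.03095 m = 0.03095e3 mm = 30.95
  4420 um = 4420e-3 mm = 4.42
  70.21 mm → 70.21
  67.81 mm → 67.81
Sum: 286.3 + 30.95 + 4.42 + 70.21 + 67.81 = 459.69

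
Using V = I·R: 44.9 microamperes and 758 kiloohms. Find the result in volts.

34.0342 volts

44.9 × 10^-6 × 758 × 10^3 = 34034.2 × 10^-3 V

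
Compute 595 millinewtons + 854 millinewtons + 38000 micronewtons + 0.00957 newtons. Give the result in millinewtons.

1496.57 millinewtons

In millinewtons:
  595 millinewtons → 595
  854 millinewtons → 854
  38000 micronewtons = 38000 × 10^-3 millinewtons = 38
  0.00957 newtons = 0.00957 × 10^3 millinewtons = 9.57
Sum: 595 + 854 + 38 + 9.57 = 1496.57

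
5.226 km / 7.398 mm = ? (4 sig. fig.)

(5.226 × 10^3) / (7.398 × 10^-3) = 0.70641 × 10^6

706400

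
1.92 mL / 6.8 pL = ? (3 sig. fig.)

282000000

(1.92 × 10⁻³) / (6.8 × 10⁻¹²) = 0.2824 × 10⁹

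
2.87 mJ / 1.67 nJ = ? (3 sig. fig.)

(2.87e-3) / (1.67e-9) = 1.719e6

1720000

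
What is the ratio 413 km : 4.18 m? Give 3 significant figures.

98800

(413 × 10^3) / (4.18) = 98.8 × 10^3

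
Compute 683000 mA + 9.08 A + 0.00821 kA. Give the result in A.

700.29 A

In A:
  683000 mA = 683000e-3 A = 683
  9.08 A → 9.08
  0.00821 kA = 0.00821e3 A = 8.21
Sum: 683 + 9.08 + 8.21 = 700.29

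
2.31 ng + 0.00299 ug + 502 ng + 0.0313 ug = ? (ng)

In ng:
  2.31 ng → 2.31
  0.00299 ug = 0.00299 × 10^3 ng = 2.99
  502 ng → 502
  0.0313 ug = 0.0313 × 10^3 ng = 31.3
Sum: 2.31 + 2.99 + 502 + 31.3 = 538.6

538.6 ng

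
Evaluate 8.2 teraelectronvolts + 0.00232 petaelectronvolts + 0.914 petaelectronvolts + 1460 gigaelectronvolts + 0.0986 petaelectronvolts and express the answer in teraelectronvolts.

In teraelectronvolts:
  8.2 teraelectronvolts → 8.2
  0.00232 petaelectronvolts = 0.00232 × 10³ teraelectronvolts = 2.32
  0.914 petaelectronvolts = 0.914 × 10³ teraelectronvolts = 914
  1460 gigaelectronvolts = 1460 × 10⁻³ teraelectronvolts = 1.46
  0.0986 petaelectronvolts = 0.0986 × 10³ teraelectronvolts = 98.6
Sum: 8.2 + 2.32 + 914 + 1.46 + 98.6 = 1024.58

1024.58 teraelectronvolts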